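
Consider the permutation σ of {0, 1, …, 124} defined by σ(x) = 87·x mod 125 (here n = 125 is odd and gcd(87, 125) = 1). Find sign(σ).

-1

Start at x=26: 26 → 12 → 44 → 78 → 36 → 7 → 109 → … (one orbit).
Cycle type of π: 100 + 20 + 4 + 1; total 4 cycles.
n − c = 125 − 4 = 121; sign = (−1)^121 = -1.
Zolotarev: (87|125) = -1, matching the cycle-count sign.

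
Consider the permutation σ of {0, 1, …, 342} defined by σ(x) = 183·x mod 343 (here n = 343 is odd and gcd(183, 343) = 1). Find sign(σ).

Trace 281: π^k(281) = [281, 316, 204, 288, 225, 15, 1] for k=0..6.
Decompose π into cycles: lengths [49, 49, 49, 49, 49, 49, 7, 7, 7, 7, 7, 7, 1, 1, 1, 1, 1, 1, 1] (19 cycles, including the fixed point 0).
343 − 19 = 324 transpositions; sign(π) = (−1)^324 = +1.
The Jacobi symbol (183|343) = +1 (Zolotarev) agrees.

+1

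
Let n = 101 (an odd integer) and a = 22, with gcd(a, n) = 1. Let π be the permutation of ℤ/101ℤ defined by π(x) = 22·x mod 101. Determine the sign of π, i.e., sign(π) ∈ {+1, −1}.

+1

Orbit of 70 under x↦22x: [70, 25, 45, 81, 65, 16, 49]… (length divides ord_101(22)).
π_22 has 3 disjoint cycles with lengths [50, 50, 1] on {0,…,100}.
Σ(ℓ_i−1) = 101−3 = 98; sign = (−1)^98 = +1.
Via Zolotarev, sign(π_{22}) = (22|101) = +1.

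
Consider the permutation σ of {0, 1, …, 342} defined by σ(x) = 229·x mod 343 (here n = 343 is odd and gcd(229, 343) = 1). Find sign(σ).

-1

Orbit of 3 under x↦229x: [3, 1, 229, 305, 216, 72, 24]… (length divides ord_343(229)).
Cycle type of π: 294 + 42 + 6 + 1; total 4 cycles.
sign(π) = (−1)^{n − #cycles} = (−1)^{343−4} = (−1)^339 = -1.
Zolotarev: (229|343) = -1, matching the cycle-count sign.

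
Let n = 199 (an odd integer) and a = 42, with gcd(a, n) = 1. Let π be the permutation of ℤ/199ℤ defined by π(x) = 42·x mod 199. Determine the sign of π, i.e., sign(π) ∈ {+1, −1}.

-1

Trace 59: π^k(59) = [59, 90, 198, 157, 27, 139, 67] for k=0..6.
Cycle lengths of π_42 on ℤ/199ℤ: [66, 66, 66, 1]; 4 cycles in total.
sign(π) = (−1)^{n − #cycles} = (−1)^{199−4} = (−1)^195 = -1.
Check: (42/199) = -1 by Zolotarev.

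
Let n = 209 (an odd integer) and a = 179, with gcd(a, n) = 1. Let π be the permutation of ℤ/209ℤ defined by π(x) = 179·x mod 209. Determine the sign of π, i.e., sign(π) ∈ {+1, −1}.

Trace 26: π^k(26) = [26, 56, 201, 31, 115, 103, 45] for k=0..6.
Cycle lengths of π_179 on ℤ/209ℤ: [30, 30, 30, 30, 30, 30, 6, 6, 6, 5, 5, 1]; 12 cycles in total.
sign(π) = (−1)^{n − #cycles} = (−1)^{209−12} = (−1)^197 = -1.

-1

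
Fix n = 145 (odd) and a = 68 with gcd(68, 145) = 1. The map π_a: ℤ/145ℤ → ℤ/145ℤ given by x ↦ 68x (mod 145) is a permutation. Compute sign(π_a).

Start at x=127: 127 → 81 → 143 → 9 → 32 → 1 → 68 → … (one orbit).
Cycle type of π: 28×5 + 4 + 1; total 7 cycles.
145 − 7 = 138 transpositions; sign(π) = (−1)^138 = +1.
Check: (68/145) = +1 by Zolotarev.

+1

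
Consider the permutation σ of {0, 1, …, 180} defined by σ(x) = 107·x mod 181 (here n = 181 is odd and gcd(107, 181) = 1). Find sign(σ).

Start at x=139: 139 → 31 → 59 → 159 → 180 → 74 → 135 → … (one orbit).
π_107 has 10 disjoint cycles with lengths [20, 20, 20, 20, 20, 20, 20, 20, 20, 1] on {0,…,180}.
sign(π) = (−1)^{n − #cycles} = (−1)^{181−10} = (−1)^171 = -1.

-1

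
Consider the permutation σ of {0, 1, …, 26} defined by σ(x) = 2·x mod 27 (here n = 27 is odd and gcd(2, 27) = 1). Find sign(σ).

Orbit of 26 under x↦2x: [26, 25, 23, 19, 11, 22, 17]… (length divides ord_27(2)).
Decompose π into cycles: lengths [18, 6, 2, 1] (4 cycles, including the fixed point 0).
sign(π) = (−1)^{n − #cycles} = (−1)^{27−4} = (−1)^23 = -1.

-1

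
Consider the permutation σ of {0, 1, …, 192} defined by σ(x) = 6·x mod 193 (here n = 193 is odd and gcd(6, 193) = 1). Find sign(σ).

+1

Start at x=55: 55 → 137 → 50 → 107 → 63 → 185 → 145 → … (one orbit).
The orbit structure of x ↦ 6x mod 193: 3 orbits of sizes [96, 96, 1].
n − c = 193 − 3 = 190; sign = (−1)^190 = +1.
(6|193)_J = +1 (Zolotarev's lemma cross-check).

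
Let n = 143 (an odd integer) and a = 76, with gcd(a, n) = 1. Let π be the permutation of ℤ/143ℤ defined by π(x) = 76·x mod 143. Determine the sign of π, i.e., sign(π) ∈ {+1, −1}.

+1

Orbit of 76 under x↦76x: [76, 56, 109, 133, 98, 12, 54]… (length divides ord_143(76)).
Cycle type of π: 12×11 + 2×5 + 1; total 17 cycles.
n − c = 143 − 17 = 126; sign = (−1)^126 = +1.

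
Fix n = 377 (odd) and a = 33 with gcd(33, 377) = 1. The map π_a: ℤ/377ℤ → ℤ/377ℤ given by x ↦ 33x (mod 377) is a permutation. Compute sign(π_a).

-1

Start at x=150: 150 → 49 → 109 → 204 → 323 → 103 → 6 → … (one orbit).
Decompose π into cycles: lengths [84, 84, 84, 84, 14, 14, 12, 1] (8 cycles, including the fixed point 0).
Σ(ℓ_i−1) = 377−8 = 369; sign = (−1)^369 = -1.
Via Zolotarev, sign(π_{33}) = (33|377) = -1.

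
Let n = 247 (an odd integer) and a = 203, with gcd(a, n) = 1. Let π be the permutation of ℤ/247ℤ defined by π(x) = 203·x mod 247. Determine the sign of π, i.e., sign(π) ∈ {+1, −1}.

Start at x=157: 157 → 8 → 142 → 174 → 1 → 203 → 207 → … (one orbit).
Cycle lengths of π_203 on ℤ/247ℤ: [36, 36, 36, 36, 36, 36, 18, 4, 4, 4, 1]; 11 cycles in total.
sign(π) = (−1)^{n − #cycles} = (−1)^{247−11} = (−1)^236 = +1.
Zolotarev: (203|247) = +1, matching the cycle-count sign.

+1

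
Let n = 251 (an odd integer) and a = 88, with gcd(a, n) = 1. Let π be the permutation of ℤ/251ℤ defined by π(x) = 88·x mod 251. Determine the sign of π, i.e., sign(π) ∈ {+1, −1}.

Trace 249: π^k(249) = [249, 75, 74, 237, 23, 16, 153] for k=0..6.
Cycle lengths of π_88 on ℤ/251ℤ: [125, 125, 1]; 3 cycles in total.
3 cycles on 251: each ℓ→(−1)^(ℓ−1), product (−1)^248 = +1.

+1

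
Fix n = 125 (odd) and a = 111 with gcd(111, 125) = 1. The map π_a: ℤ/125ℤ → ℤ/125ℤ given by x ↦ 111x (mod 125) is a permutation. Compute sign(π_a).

+1

Trace 56: π^k(56) = [56, 91, 101, 86, 46, 106, 16] for k=0..6.
Cycle lengths of π_111 on ℤ/125ℤ: [25, 25, 25, 25, 5, 5, 5, 5, 1, 1, 1, 1, 1]; 13 cycles in total.
13 cycles on 125: each ℓ→(−1)^(ℓ−1), product (−1)^112 = +1.
Zolotarev: (111|125) = +1, matching the cycle-count sign.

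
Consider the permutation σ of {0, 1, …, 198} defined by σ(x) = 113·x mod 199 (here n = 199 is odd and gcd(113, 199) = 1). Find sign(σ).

Trace 26: π^k(26) = [26, 152, 62, 41, 56, 159, 57] for k=0..6.
Cycle lengths of π_113 on ℤ/199ℤ: [198, 1]; 2 cycles in total.
n − c = 199 − 2 = 197; sign = (−1)^197 = -1.
The Jacobi symbol (113|199) = -1 (Zolotarev) agrees.

-1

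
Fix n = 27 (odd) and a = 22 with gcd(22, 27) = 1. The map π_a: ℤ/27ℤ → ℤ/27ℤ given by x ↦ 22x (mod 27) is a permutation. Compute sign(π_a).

Trace 22: π^k(22) = [22, 25, 10, 4, 7, 19, 13] for k=0..6.
7 cycles of lengths [9, 9, 3, 3, 1, 1, 1].
7 cycles on 27: each ℓ→(−1)^(ℓ−1), product (−1)^20 = +1.
Check: (22/27) = +1 by Zolotarev.

+1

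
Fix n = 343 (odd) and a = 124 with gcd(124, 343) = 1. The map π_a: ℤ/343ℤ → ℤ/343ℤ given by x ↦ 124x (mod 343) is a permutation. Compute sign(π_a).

Trace 187: π^k(187) = [187, 207, 286, 135, 276, 267, 180] for k=0..6.
The orbit structure of x ↦ 124x mod 343: 4 orbits of sizes [294, 42, 6, 1].
n − c = 343 − 4 = 339; sign = (−1)^339 = -1.
Via Zolotarev, sign(π_{124}) = (124|343) = -1.

-1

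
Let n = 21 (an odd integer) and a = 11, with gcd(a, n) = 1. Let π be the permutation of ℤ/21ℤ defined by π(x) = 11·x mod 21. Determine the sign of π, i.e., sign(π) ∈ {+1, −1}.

Orbit of 4 under x↦11x: [4, 2, 1, 11, 16, 8]… (length divides ord_21(11)).
π_11 has 6 disjoint cycles with lengths [6, 6, 3, 3, 2, 1] on {0,…,20}.
sign(π) = (−1)^{n − #cycles} = (−1)^{21−6} = (−1)^15 = -1.
The Jacobi symbol (11|21) = -1 (Zolotarev) agrees.

-1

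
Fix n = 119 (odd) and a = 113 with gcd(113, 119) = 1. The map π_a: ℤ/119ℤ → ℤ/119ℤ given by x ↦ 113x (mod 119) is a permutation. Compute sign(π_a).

-1

Start at x=15: 15 → 29 → 64 → 92 → 43 → 99 → 1 → … (one orbit).
Decompose π into cycles: lengths [16, 16, 16, 16, 16, 16, 16, 1, 1, 1, 1, 1, 1, 1] (14 cycles, including the fixed point 0).
119 − 14 = 105 transpositions; sign(π) = (−1)^105 = -1.
Zolotarev: (113|119) = -1, matching the cycle-count sign.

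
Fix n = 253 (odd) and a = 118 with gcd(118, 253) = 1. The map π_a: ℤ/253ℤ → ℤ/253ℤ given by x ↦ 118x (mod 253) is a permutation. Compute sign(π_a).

Orbit of 141 under x↦118x: [141, 193, 4, 219, 36, 200, 71]… (length divides ord_253(118)).
The orbit structure of x ↦ 118x mod 253: 6 orbits of sizes [110, 110, 11, 11, 10, 1].
sign(π) = (−1)^{n − #cycles} = (−1)^{253−6} = (−1)^247 = -1.
The Jacobi symbol (118|253) = -1 (Zolotarev) agrees.

-1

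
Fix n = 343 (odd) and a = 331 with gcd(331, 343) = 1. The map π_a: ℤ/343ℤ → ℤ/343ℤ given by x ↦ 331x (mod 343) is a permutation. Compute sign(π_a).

+1

Orbit of 172 under x↦331x: [172, 337, 72, 165, 78, 93, 256]… (length divides ord_343(331)).
Cycle lengths of π_331 on ℤ/343ℤ: [147, 147, 21, 21, 3, 3, 1]; 7 cycles in total.
sign(π) = (−1)^{n − #cycles} = (−1)^{343−7} = (−1)^336 = +1.
Check: (331/343) = +1 by Zolotarev.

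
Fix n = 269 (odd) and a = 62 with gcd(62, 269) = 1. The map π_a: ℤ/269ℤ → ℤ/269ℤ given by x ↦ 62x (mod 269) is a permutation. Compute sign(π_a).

Start at x=119: 119 → 115 → 136 → 93 → 117 → 260 → 249 → … (one orbit).
Cycle type of π: 67×4 + 1; total 5 cycles.
sign(π) = (−1)^{n − #cycles} = (−1)^{269−5} = (−1)^264 = +1.

+1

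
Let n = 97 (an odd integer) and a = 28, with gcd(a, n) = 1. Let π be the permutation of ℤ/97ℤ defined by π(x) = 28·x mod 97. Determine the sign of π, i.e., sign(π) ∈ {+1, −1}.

Trace 67: π^k(67) = [67, 33, 51, 70, 20, 75, 63] for k=0..6.
Cycle lengths of π_28 on ℤ/97ℤ: [32, 32, 32, 1]; 4 cycles in total.
Σ(ℓ_i−1) = 97−4 = 93; sign = (−1)^93 = -1.

-1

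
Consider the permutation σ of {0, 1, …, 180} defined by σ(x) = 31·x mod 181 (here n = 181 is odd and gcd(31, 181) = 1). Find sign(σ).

Orbit of 150 under x↦31x: [150, 125, 74, 122, 162, 135, 22]… (length divides ord_181(31)).
Cycle lengths of π_31 on ℤ/181ℤ: [20, 20, 20, 20, 20, 20, 20, 20, 20, 1]; 10 cycles in total.
10 cycles on 181: each ℓ→(−1)^(ℓ−1), product (−1)^171 = -1.
Zolotarev: (31|181) = -1, matching the cycle-count sign.

-1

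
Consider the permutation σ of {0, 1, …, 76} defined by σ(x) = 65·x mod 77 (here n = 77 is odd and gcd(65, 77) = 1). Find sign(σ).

-1

Trace 43: π^k(43) = [43, 23, 32, 1, 65, 67] for k=0..5.
π_65 has 18 disjoint cycles with lengths [6, 6, 6, 6, 6, 6, 6, 6, 6, 6, 3, 3, 2, 2, 2, 2, 2, 1] on {0,…,76}.
n − c = 77 − 18 = 59; sign = (−1)^59 = -1.
Via Zolotarev, sign(π_{65}) = (65|77) = -1.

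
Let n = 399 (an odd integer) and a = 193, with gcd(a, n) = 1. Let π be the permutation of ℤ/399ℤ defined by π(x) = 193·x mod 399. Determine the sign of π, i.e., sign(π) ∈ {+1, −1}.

-1

Trace 142: π^k(142) = [142, 274, 214, 205, 64, 382, 310] for k=0..6.
The orbit structure of x ↦ 193x mod 399: 30 orbits of sizes [18, 18, 18, 18, 18, 18, 18, 18, 18, 18, 18, 18, 18, 18, 18, 18, 18, 18, 18, 18, 18, 3, 3, 3, 3, 3, 3, 1, 1, 1].
30 cycles on 399: each ℓ→(−1)^(ℓ−1), product (−1)^369 = -1.
Check: (193/399) = -1 by Zolotarev.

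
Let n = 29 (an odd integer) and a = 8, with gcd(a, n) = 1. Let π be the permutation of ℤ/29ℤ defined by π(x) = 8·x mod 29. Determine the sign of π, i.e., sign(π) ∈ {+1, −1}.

-1

Start at x=15: 15 → 4 → 3 → 24 → 18 → 28 → 21 → … (one orbit).
2 cycles of lengths [28, 1].
n − c = 29 − 2 = 27; sign = (−1)^27 = -1.
Check: (8/29) = -1 by Zolotarev.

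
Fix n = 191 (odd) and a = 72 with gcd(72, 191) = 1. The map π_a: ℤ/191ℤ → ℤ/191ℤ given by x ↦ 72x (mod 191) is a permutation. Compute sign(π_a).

+1

Start at x=147: 147 → 79 → 149 → 32 → 12 → 100 → 133 → … (one orbit).
π_72 has 3 disjoint cycles with lengths [95, 95, 1] on {0,…,190}.
Σ(ℓ_i−1) = 191−3 = 188; sign = (−1)^188 = +1.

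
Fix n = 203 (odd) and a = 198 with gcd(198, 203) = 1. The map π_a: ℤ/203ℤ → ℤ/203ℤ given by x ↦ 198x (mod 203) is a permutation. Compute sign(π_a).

+1

Start at x=169: 169 → 170 → 165 → 190 → 65 → 81 → 1 → … (one orbit).
Cycle lengths of π_198 on ℤ/203ℤ: [21, 21, 21, 21, 21, 21, 21, 21, 7, 7, 7, 7, 3, 3, 1]; 15 cycles in total.
15 cycles on 203: each ℓ→(−1)^(ℓ−1), product (−1)^188 = +1.
Via Zolotarev, sign(π_{198}) = (198|203) = +1.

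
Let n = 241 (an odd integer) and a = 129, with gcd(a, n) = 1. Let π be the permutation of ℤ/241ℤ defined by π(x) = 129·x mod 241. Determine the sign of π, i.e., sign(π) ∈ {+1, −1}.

-1

Trace 162: π^k(162) = [162, 172, 16, 136, 192, 186, 135] for k=0..6.
Decompose π into cycles: lengths [240, 1] (2 cycles, including the fixed point 0).
With 2 cycles on 241 points, sign = (−1)^{241−2} = -1.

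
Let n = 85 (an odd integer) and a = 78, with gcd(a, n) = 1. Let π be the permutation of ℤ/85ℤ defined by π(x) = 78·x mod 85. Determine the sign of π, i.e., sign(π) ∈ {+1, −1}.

+1

Trace 82: π^k(82) = [82, 21, 23, 9, 22, 16, 58] for k=0..6.
Cycle lengths of π_78 on ℤ/85ℤ: [16, 16, 16, 16, 16, 4, 1]; 7 cycles in total.
85 − 7 = 78 transpositions; sign(π) = (−1)^78 = +1.
Via Zolotarev, sign(π_{78}) = (78|85) = +1.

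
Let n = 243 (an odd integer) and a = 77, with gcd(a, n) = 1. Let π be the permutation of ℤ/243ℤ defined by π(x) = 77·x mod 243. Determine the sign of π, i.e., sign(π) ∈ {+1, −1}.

Trace 67: π^k(67) = [67, 56, 181, 86, 61, 80, 85] for k=0..6.
Cycle lengths of π_77 on ℤ/243ℤ: [162, 54, 18, 6, 2, 1]; 6 cycles in total.
With 6 cycles on 243 points, sign = (−1)^{243−6} = -1.
Via Zolotarev, sign(π_{77}) = (77|243) = -1.

-1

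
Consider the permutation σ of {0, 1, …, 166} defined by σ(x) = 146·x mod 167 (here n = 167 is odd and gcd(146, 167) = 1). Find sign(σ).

Orbit of 137 under x↦146x: [137, 129, 130, 109, 49, 140, 66]… (length divides ord_167(146)).
The orbit structure of x ↦ 146x mod 167: 2 orbits of sizes [166, 1].
sign(π) = (−1)^{n − #cycles} = (−1)^{167−2} = (−1)^165 = -1.
(146|167)_J = -1 (Zolotarev's lemma cross-check).

-1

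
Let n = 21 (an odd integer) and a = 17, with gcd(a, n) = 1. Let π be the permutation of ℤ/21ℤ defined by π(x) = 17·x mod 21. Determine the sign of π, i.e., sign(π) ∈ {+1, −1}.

+1

Start at x=20: 20 → 4 → 5 → 1 → 17 → 16 → 20 (one orbit).
Decompose π into cycles: lengths [6, 6, 6, 2, 1] (5 cycles, including the fixed point 0).
5 cycles on 21: each ℓ→(−1)^(ℓ−1), product (−1)^16 = +1.
The Jacobi symbol (17|21) = +1 (Zolotarev) agrees.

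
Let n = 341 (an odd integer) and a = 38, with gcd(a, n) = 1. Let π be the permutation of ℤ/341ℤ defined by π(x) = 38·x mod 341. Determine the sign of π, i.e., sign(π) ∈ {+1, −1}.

Orbit of 262 under x↦38x: [262, 67, 159, 245, 103, 163, 56]… (length divides ord_341(38)).
Decompose π into cycles: lengths [15, 15, 15, 15, 15, 15, 15, 15, 15, 15, 15, 15, 15, 15, 15, 15, 15, 15, 15, 15, 15, 15, 5, 5, 1] (25 cycles, including the fixed point 0).
341 − 25 = 316 transpositions; sign(π) = (−1)^316 = +1.
The Jacobi symbol (38|341) = +1 (Zolotarev) agrees.

+1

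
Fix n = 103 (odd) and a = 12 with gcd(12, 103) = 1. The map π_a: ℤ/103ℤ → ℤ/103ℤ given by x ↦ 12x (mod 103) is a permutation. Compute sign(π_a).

Orbit of 83 under x↦12x: [83, 69, 4, 48, 61, 11, 29]… (length divides ord_103(12)).
π_12 has 2 disjoint cycles with lengths [102, 1] on {0,…,102}.
103 − 2 = 101 transpositions; sign(π) = (−1)^101 = -1.

-1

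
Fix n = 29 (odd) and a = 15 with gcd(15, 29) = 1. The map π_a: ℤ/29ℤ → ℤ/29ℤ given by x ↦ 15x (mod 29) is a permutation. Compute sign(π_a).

Orbit of 28 under x↦15x: [28, 14, 7, 18, 9, 19, 24]… (length divides ord_29(15)).
Cycle type of π: 28 + 1; total 2 cycles.
29 − 2 = 27 transpositions; sign(π) = (−1)^27 = -1.

-1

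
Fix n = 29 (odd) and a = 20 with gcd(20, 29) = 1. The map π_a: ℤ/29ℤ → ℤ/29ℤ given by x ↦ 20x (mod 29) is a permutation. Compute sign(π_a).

+1

Start at x=20: 20 → 23 → 25 → 7 → 24 → 16 → 1 → 20 (one orbit).
π_20 has 5 disjoint cycles with lengths [7, 7, 7, 7, 1] on {0,…,28}.
sign(π) = (−1)^{n − #cycles} = (−1)^{29−5} = (−1)^24 = +1.
Via Zolotarev, sign(π_{20}) = (20|29) = +1.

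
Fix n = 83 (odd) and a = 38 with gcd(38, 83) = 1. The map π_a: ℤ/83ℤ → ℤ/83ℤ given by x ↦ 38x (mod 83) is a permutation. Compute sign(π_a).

Orbit of 25 under x↦38x: [25, 37, 78, 59, 1, 38, 33]… (length divides ord_83(38)).
The orbit structure of x ↦ 38x mod 83: 3 orbits of sizes [41, 41, 1].
Σ(ℓ_i−1) = 83−3 = 80; sign = (−1)^80 = +1.

+1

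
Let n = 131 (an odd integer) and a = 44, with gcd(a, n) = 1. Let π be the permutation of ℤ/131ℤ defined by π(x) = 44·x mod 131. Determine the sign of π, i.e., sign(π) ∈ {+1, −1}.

+1

Orbit of 20 under x↦44x: [20, 94, 75, 25, 52, 61, 64]… (length divides ord_131(44)).
The orbit structure of x ↦ 44x mod 131: 3 orbits of sizes [65, 65, 1].
sign(π) = (−1)^{n − #cycles} = (−1)^{131−3} = (−1)^128 = +1.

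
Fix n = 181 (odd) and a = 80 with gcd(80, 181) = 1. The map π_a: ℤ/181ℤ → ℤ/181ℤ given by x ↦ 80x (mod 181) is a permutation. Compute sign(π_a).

+1

Orbit of 73 under x↦80x: [73, 48, 39, 43, 1, 80, 65]… (length divides ord_181(80)).
Cycle type of π: 9×20 + 1; total 21 cycles.
With 21 cycles on 181 points, sign = (−1)^{181−21} = +1.
Check: (80/181) = +1 by Zolotarev.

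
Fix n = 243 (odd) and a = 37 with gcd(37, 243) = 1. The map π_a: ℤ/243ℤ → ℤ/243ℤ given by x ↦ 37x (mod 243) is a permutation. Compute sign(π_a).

+1

Trace 199: π^k(199) = [199, 73, 28, 64, 181, 136, 172] for k=0..6.
Cycle type of π: 27×6 + 9×6 + 3×6 + 1×9; total 27 cycles.
243 − 27 = 216 transpositions; sign(π) = (−1)^216 = +1.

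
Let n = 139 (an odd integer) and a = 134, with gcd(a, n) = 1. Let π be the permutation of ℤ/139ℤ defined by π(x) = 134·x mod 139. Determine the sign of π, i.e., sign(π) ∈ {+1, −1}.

Trace 134: π^k(134) = [134, 25, 14, 69, 72, 57, 132] for k=0..6.
Cycle lengths of π_134 on ℤ/139ℤ: [138, 1]; 2 cycles in total.
n − c = 139 − 2 = 137; sign = (−1)^137 = -1.
Zolotarev: (134|139) = -1, matching the cycle-count sign.

-1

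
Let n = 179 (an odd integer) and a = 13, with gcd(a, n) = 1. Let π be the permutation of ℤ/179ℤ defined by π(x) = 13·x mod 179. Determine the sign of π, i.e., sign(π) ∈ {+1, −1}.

+1

Trace 31: π^k(31) = [31, 45, 48, 87, 57, 25, 146] for k=0..6.
Decompose π into cycles: lengths [89, 89, 1] (3 cycles, including the fixed point 0).
3 cycles on 179: each ℓ→(−1)^(ℓ−1), product (−1)^176 = +1.
(13|179)_J = +1 (Zolotarev's lemma cross-check).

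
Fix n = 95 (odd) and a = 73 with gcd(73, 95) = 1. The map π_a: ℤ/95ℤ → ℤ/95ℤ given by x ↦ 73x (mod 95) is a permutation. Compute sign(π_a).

Start at x=1: 1 → 73 → 9 → 87 → 81 → 23 → 64 → … (one orbit).
Decompose π into cycles: lengths [36, 36, 9, 9, 4, 1] (6 cycles, including the fixed point 0).
n − c = 95 − 6 = 89; sign = (−1)^89 = -1.
The Jacobi symbol (73|95) = -1 (Zolotarev) agrees.

-1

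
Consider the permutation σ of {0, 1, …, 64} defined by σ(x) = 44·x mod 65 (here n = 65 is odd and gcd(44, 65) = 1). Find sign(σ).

Trace 51: π^k(51) = [51, 34, 1, 44] for k=0..3.
Cycle type of π: 4×15 + 2×2 + 1; total 18 cycles.
sign(π) = (−1)^{n − #cycles} = (−1)^{65−18} = (−1)^47 = -1.

-1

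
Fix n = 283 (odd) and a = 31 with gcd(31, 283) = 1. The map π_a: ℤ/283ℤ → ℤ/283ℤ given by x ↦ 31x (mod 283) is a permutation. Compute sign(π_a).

-1

Trace 223: π^k(223) = [223, 121, 72, 251, 140, 95, 115] for k=0..6.
π_31 has 2 disjoint cycles with lengths [282, 1] on {0,…,282}.
sign(π) = (−1)^{n − #cycles} = (−1)^{283−2} = (−1)^281 = -1.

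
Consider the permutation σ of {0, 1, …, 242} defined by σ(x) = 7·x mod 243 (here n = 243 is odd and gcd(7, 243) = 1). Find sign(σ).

Start at x=139: 139 → 1 → 7 → 49 → 100 → 214 → 40 → … (one orbit).
11 cycles of lengths [81, 81, 27, 27, 9, 9, 3, 3, 1, 1, 1].
With 11 cycles on 243 points, sign = (−1)^{243−11} = +1.
The Jacobi symbol (7|243) = +1 (Zolotarev) agrees.

+1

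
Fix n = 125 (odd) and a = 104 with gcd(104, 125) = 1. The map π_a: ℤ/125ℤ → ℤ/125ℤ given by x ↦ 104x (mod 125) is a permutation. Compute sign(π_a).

Start at x=44: 44 → 76 → 29 → 16 → 39 → 56 → 74 → … (one orbit).
Cycle lengths of π_104 on ℤ/125ℤ: [50, 50, 10, 10, 2, 2, 1]; 7 cycles in total.
n − c = 125 − 7 = 118; sign = (−1)^118 = +1.
Zolotarev: (104|125) = +1, matching the cycle-count sign.

+1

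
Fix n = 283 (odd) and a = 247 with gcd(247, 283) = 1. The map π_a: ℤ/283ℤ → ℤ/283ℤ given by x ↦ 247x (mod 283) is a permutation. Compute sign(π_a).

-1

Orbit of 81 under x↦247x: [81, 197, 266, 46, 42, 186, 96]… (length divides ord_283(247)).
Decompose π into cycles: lengths [282, 1] (2 cycles, including the fixed point 0).
With 2 cycles on 283 points, sign = (−1)^{283−2} = -1.
(247|283)_J = -1 (Zolotarev's lemma cross-check).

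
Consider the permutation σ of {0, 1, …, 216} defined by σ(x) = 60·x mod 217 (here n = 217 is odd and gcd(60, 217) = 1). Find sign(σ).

Trace 163: π^k(163) = [163, 15, 32, 184, 190, 116, 16] for k=0..6.
The orbit structure of x ↦ 60x mod 217: 12 orbits of sizes [30, 30, 30, 30, 30, 30, 10, 10, 10, 3, 3, 1].
217 − 12 = 205 transpositions; sign(π) = (−1)^205 = -1.
The Jacobi symbol (60|217) = -1 (Zolotarev) agrees.

-1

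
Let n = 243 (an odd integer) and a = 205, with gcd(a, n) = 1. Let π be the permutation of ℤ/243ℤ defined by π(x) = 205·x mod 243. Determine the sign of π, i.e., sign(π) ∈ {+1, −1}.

Trace 28: π^k(28) = [28, 151, 94, 73, 142, 193, 199] for k=0..6.
Cycle type of π: 81×2 + 27×2 + 9×2 + 3×2 + 1×3; total 11 cycles.
243 − 11 = 232 transpositions; sign(π) = (−1)^232 = +1.
Check: (205/243) = +1 by Zolotarev.

+1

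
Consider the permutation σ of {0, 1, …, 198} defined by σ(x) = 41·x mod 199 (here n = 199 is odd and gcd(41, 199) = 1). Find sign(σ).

-1

Start at x=152: 152 → 63 → 195 → 35 → 42 → 130 → 156 → … (one orbit).
Decompose π into cycles: lengths [198, 1] (2 cycles, including the fixed point 0).
2 cycles on 199: each ℓ→(−1)^(ℓ−1), product (−1)^197 = -1.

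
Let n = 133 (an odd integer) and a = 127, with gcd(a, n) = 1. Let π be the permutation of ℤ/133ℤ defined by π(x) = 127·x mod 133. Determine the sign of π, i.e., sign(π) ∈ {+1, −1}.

Start at x=36: 36 → 50 → 99 → 71 → 106 → 29 → 92 → … (one orbit).
Cycle lengths of π_127 on ℤ/133ℤ: [18, 18, 18, 18, 18, 18, 18, 1, 1, 1, 1, 1, 1, 1]; 14 cycles in total.
Σ(ℓ_i−1) = 133−14 = 119; sign = (−1)^119 = -1.

-1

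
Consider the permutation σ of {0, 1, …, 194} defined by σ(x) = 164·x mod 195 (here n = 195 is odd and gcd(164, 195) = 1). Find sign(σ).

Trace 1: π^k(1) = [1, 164, 181, 44] for k=0..3.
π_164 has 53 disjoint cycles with lengths [4, 4, 4, 4, 4, 4, 4, 4, 4, 4, 4, 4, 4, 4, 4, 4, 4, 4, 4, 4, 4, 4, 4, 4, 4, 4, 4, 4, 4, 4, 4, 4, 4, 4, 4, 4, 4, 4, 4, 4, 4, 4, 4, 4, 4, 2, 2, 2, 2, 2, 2, 2, 1] on {0,…,194}.
n − c = 195 − 53 = 142; sign = (−1)^142 = +1.

+1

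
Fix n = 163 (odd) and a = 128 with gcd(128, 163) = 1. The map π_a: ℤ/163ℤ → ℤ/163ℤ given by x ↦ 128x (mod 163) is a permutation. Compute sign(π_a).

Trace 102: π^k(102) = [102, 16, 92, 40, 67, 100, 86] for k=0..6.
Cycle lengths of π_128 on ℤ/163ℤ: [162, 1]; 2 cycles in total.
With 2 cycles on 163 points, sign = (−1)^{163−2} = -1.
(128|163)_J = -1 (Zolotarev's lemma cross-check).

-1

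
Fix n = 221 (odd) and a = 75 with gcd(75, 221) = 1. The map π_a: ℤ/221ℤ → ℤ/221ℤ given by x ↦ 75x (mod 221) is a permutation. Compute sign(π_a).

-1

Trace 100: π^k(100) = [100, 207, 55, 147, 196, 114, 152] for k=0..6.
8 cycles of lengths [48, 48, 48, 48, 16, 6, 6, 1].
With 8 cycles on 221 points, sign = (−1)^{221−8} = -1.
Zolotarev: (75|221) = -1, matching the cycle-count sign.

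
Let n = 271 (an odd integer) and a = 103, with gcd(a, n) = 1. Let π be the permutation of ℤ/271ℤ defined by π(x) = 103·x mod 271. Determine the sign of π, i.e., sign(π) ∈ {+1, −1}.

+1

Start at x=14: 14 → 87 → 18 → 228 → 178 → 177 → 74 → … (one orbit).
π_103 has 3 disjoint cycles with lengths [135, 135, 1] on {0,…,270}.
271 − 3 = 268 transpositions; sign(π) = (−1)^268 = +1.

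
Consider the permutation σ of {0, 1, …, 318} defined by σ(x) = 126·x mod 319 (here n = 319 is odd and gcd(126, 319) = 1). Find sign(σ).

Trace 221: π^k(221) = [221, 93, 234, 136, 229, 144, 280] for k=0..6.
Cycle type of π: 140×2 + 28 + 5×2 + 1; total 6 cycles.
6 cycles on 319: each ℓ→(−1)^(ℓ−1), product (−1)^313 = -1.

-1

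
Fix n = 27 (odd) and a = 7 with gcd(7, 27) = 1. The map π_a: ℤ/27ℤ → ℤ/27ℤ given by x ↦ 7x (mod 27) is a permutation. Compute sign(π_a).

+1

Start at x=4: 4 → 1 → 7 → 22 → 19 → 25 → 13 → … (one orbit).
Cycle lengths of π_7 on ℤ/27ℤ: [9, 9, 3, 3, 1, 1, 1]; 7 cycles in total.
sign(π) = (−1)^{n − #cycles} = (−1)^{27−7} = (−1)^20 = +1.
(7|27)_J = +1 (Zolotarev's lemma cross-check).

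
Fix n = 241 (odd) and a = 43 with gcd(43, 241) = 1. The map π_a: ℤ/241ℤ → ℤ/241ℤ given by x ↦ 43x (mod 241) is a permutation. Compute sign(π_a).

Orbit of 5 under x↦43x: [5, 215, 87, 126, 116, 168, 235]… (length divides ord_241(43)).
Cycle type of π: 80×3 + 1; total 4 cycles.
sign(π) = (−1)^{n − #cycles} = (−1)^{241−4} = (−1)^237 = -1.
The Jacobi symbol (43|241) = -1 (Zolotarev) agrees.

-1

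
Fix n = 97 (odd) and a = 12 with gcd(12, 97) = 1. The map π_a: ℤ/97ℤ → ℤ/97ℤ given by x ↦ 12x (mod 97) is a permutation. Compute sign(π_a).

Trace 70: π^k(70) = [70, 64, 89, 1, 12, 47, 79] for k=0..6.
Decompose π into cycles: lengths [16, 16, 16, 16, 16, 16, 1] (7 cycles, including the fixed point 0).
n − c = 97 − 7 = 90; sign = (−1)^90 = +1.
(12|97)_J = +1 (Zolotarev's lemma cross-check).

+1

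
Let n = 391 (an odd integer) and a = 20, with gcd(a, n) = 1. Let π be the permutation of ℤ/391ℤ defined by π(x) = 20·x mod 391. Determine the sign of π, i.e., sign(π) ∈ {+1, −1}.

Start at x=28: 28 → 169 → 252 → 348 → 313 → 4 → 80 → … (one orbit).
The orbit structure of x ↦ 20x mod 391: 5 orbits of sizes [176, 176, 22, 16, 1].
Σ(ℓ_i−1) = 391−5 = 386; sign = (−1)^386 = +1.
(20|391)_J = +1 (Zolotarev's lemma cross-check).

+1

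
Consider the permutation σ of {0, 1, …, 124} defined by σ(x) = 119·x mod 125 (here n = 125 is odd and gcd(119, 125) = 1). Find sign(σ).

Orbit of 34 under x↦119x: [34, 46, 99, 31, 64, 116, 54]… (length divides ord_125(119)).
π_119 has 7 disjoint cycles with lengths [50, 50, 10, 10, 2, 2, 1] on {0,…,124}.
With 7 cycles on 125 points, sign = (−1)^{125−7} = +1.

+1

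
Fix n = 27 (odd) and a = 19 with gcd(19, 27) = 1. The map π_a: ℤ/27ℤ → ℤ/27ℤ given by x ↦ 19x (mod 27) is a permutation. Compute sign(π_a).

Orbit of 19 under x↦19x: [19, 10, 1]… (length divides ord_27(19)).
Cycle type of π: 3×6 + 1×9; total 15 cycles.
With 15 cycles on 27 points, sign = (−1)^{27−15} = +1.
The Jacobi symbol (19|27) = +1 (Zolotarev) agrees.

+1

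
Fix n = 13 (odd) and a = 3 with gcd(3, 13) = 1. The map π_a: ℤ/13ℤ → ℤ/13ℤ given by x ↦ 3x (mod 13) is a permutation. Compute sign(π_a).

+1

Start at x=9: 9 → 1 → 3 → 9 (one orbit).
Cycle lengths of π_3 on ℤ/13ℤ: [3, 3, 3, 3, 1]; 5 cycles in total.
n − c = 13 − 5 = 8; sign = (−1)^8 = +1.
Check: (3/13) = +1 by Zolotarev.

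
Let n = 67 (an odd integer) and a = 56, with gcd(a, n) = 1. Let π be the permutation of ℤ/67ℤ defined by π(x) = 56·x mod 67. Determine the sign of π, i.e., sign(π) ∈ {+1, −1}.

Start at x=49: 49 → 64 → 33 → 39 → 40 → 29 → 16 → … (one orbit).
The orbit structure of x ↦ 56x mod 67: 3 orbits of sizes [33, 33, 1].
sign(π) = (−1)^{n − #cycles} = (−1)^{67−3} = (−1)^64 = +1.

+1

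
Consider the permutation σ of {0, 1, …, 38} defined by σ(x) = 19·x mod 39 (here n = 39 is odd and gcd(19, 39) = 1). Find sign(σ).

-1

Start at x=34: 34 → 22 → 28 → 25 → 7 → 16 → 31 → … (one orbit).
6 cycles of lengths [12, 12, 12, 1, 1, 1].
With 6 cycles on 39 points, sign = (−1)^{39−6} = -1.
(19|39)_J = -1 (Zolotarev's lemma cross-check).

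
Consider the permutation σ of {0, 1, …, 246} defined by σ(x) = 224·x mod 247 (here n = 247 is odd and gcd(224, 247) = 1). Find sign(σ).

Trace 27: π^k(27) = [27, 120, 204, 1, 224, 35, 183] for k=0..6.
The orbit structure of x ↦ 224x mod 247: 18 orbits of sizes [18, 18, 18, 18, 18, 18, 18, 18, 18, 18, 18, 18, 18, 3, 3, 3, 3, 1].
sign(π) = (−1)^{n − #cycles} = (−1)^{247−18} = (−1)^229 = -1.

-1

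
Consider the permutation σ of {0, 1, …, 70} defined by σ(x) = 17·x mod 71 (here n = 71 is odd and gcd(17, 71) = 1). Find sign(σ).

-1

Start at x=17: 17 → 5 → 14 → 25 → 70 → 54 → 66 → … (one orbit).
Cycle type of π: 10×7 + 1; total 8 cycles.
sign(π) = (−1)^{n − #cycles} = (−1)^{71−8} = (−1)^63 = -1.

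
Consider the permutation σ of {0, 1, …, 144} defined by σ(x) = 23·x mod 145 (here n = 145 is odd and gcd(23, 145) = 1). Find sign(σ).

-1

Trace 78: π^k(78) = [78, 54, 82, 1, 23, 94, 132] for k=0..6.
Cycle lengths of π_23 on ℤ/145ℤ: [28, 28, 28, 28, 7, 7, 7, 7, 4, 1]; 10 cycles in total.
With 10 cycles on 145 points, sign = (−1)^{145−10} = -1.
Zolotarev: (23|145) = -1, matching the cycle-count sign.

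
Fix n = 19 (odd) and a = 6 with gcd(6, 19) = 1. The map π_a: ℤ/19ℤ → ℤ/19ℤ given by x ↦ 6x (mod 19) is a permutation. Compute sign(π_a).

Start at x=7: 7 → 4 → 5 → 11 → 9 → 16 → 1 → … (one orbit).
Cycle lengths of π_6 on ℤ/19ℤ: [9, 9, 1]; 3 cycles in total.
19 − 3 = 16 transpositions; sign(π) = (−1)^16 = +1.

+1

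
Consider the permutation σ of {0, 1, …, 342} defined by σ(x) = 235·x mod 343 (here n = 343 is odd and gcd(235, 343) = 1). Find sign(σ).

Orbit of 289 under x↦235x: [289, 1, 235, 2, 127, 4, 254]… (length divides ord_343(235)).
π_235 has 7 disjoint cycles with lengths [147, 147, 21, 21, 3, 3, 1] on {0,…,342}.
7 cycles on 343: each ℓ→(−1)^(ℓ−1), product (−1)^336 = +1.
(235|343)_J = +1 (Zolotarev's lemma cross-check).

+1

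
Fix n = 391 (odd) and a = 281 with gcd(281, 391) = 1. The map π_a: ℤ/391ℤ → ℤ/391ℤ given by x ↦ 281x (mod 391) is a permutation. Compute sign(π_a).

-1

Trace 53: π^k(53) = [53, 35, 60, 47, 304, 186, 263] for k=0..6.
Decompose π into cycles: lengths [88, 88, 88, 88, 22, 8, 8, 1] (8 cycles, including the fixed point 0).
8 cycles on 391: each ℓ→(−1)^(ℓ−1), product (−1)^383 = -1.
Zolotarev: (281|391) = -1, matching the cycle-count sign.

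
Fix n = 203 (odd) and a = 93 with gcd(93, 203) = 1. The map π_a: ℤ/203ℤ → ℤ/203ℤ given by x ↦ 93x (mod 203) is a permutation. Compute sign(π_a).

+1

Start at x=16: 16 → 67 → 141 → 121 → 88 → 64 → 65 → … (one orbit).
The orbit structure of x ↦ 93x mod 203: 9 orbits of sizes [42, 42, 42, 42, 14, 14, 3, 3, 1].
203 − 9 = 194 transpositions; sign(π) = (−1)^194 = +1.
(93|203)_J = +1 (Zolotarev's lemma cross-check).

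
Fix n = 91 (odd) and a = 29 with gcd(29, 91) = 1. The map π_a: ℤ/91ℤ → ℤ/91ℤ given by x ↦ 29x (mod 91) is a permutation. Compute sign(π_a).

+1

Trace 22: π^k(22) = [22, 1, 29] for k=0..2.
Decompose π into cycles: lengths [3, 3, 3, 3, 3, 3, 3, 3, 3, 3, 3, 3, 3, 3, 3, 3, 3, 3, 3, 3, 3, 3, 3, 3, 3, 3, 3, 3, 1, 1, 1, 1, 1, 1, 1] (35 cycles, including the fixed point 0).
91 − 35 = 56 transpositions; sign(π) = (−1)^56 = +1.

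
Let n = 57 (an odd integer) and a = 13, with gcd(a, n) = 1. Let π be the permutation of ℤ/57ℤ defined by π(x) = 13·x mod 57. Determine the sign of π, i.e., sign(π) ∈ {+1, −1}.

-1

Orbit of 46 under x↦13x: [46, 28, 22, 1, 13, 55, 31]… (length divides ord_57(13)).
Cycle lengths of π_13 on ℤ/57ℤ: [18, 18, 18, 1, 1, 1]; 6 cycles in total.
Σ(ℓ_i−1) = 57−6 = 51; sign = (−1)^51 = -1.
The Jacobi symbol (13|57) = -1 (Zolotarev) agrees.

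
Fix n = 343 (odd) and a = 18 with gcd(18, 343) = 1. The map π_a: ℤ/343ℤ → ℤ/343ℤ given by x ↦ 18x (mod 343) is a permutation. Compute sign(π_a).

Start at x=18: 18 → 324 → 1 → 18 (one orbit).
Cycle lengths of π_18 on ℤ/343ℤ: [3, 3, 3, 3, 3, 3, 3, 3, 3, 3, 3, 3, 3, 3, 3, 3, 3, 3, 3, 3, 3, 3, 3, 3, 3, 3, 3, 3, 3, 3, 3, 3, 3, 3, 3, 3, 3, 3, 3, 3, 3, 3, 3, 3, 3, 3, 3, 3, 3, 3, 3, 3, 3, 3, 3, 3, 3, 3, 3, 3, 3, 3, 3, 3, 3, 3, 3, 3, 3, 3, 3, 3, 3, 3, 3, 3, 3, 3, 3, 3, 3, 3, 3, 3, 3, 3, 3, 3, 3, 3, 3, 3, 3, 3, 3, 3, 3, 3, 3, 3, 3, 3, 3, 3, 3, 3, 3, 3, 3, 3, 3, 3, 3, 3, 1]; 115 cycles in total.
With 115 cycles on 343 points, sign = (−1)^{343−115} = +1.

+1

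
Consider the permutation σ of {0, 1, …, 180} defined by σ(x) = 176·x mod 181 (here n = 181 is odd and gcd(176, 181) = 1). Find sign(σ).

Orbit of 36 under x↦176x: [36, 1, 176, 25, 56, 82, 133]… (length divides ord_181(176)).
7 cycles of lengths [30, 30, 30, 30, 30, 30, 1].
7 cycles on 181: each ℓ→(−1)^(ℓ−1), product (−1)^174 = +1.
Check: (176/181) = +1 by Zolotarev.

+1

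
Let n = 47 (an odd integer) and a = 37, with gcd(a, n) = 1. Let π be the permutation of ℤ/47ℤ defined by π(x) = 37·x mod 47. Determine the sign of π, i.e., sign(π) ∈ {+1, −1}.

Trace 27: π^k(27) = [27, 12, 21, 25, 32, 9, 4] for k=0..6.
Cycle type of π: 23×2 + 1; total 3 cycles.
n − c = 47 − 3 = 44; sign = (−1)^44 = +1.
The Jacobi symbol (37|47) = +1 (Zolotarev) agrees.

+1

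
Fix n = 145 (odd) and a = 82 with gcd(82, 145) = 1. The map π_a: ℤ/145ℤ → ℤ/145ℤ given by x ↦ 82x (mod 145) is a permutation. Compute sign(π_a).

Trace 74: π^k(74) = [74, 123, 81, 117, 24, 83, 136] for k=0..6.
π_82 has 10 disjoint cycles with lengths [28, 28, 28, 28, 7, 7, 7, 7, 4, 1] on {0,…,144}.
sign(π) = (−1)^{n − #cycles} = (−1)^{145−10} = (−1)^135 = -1.
(82|145)_J = -1 (Zolotarev's lemma cross-check).

-1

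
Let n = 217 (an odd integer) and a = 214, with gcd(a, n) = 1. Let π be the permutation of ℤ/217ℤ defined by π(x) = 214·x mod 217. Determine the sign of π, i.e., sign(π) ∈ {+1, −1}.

+1

Trace 78: π^k(78) = [78, 200, 51, 64, 25, 142, 8] for k=0..6.
Decompose π into cycles: lengths [15, 15, 15, 15, 15, 15, 15, 15, 15, 15, 15, 15, 15, 15, 3, 3, 1] (17 cycles, including the fixed point 0).
17 cycles on 217: each ℓ→(−1)^(ℓ−1), product (−1)^200 = +1.
(214|217)_J = +1 (Zolotarev's lemma cross-check).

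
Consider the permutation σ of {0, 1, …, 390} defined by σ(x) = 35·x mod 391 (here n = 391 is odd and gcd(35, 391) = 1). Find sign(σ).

Start at x=35: 35 → 52 → 256 → 358 → 18 → 239 → 154 → … (one orbit).
Decompose π into cycles: lengths [11, 11, 11, 11, 11, 11, 11, 11, 11, 11, 11, 11, 11, 11, 11, 11, 11, 11, 11, 11, 11, 11, 11, 11, 11, 11, 11, 11, 11, 11, 11, 11, 11, 11, 1, 1, 1, 1, 1, 1, 1, 1, 1, 1, 1, 1, 1, 1, 1, 1, 1] (51 cycles, including the fixed point 0).
Σ(ℓ_i−1) = 391−51 = 340; sign = (−1)^340 = +1.

+1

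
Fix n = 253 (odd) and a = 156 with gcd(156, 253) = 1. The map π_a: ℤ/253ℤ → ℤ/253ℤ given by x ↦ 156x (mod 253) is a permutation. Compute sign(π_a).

-1

Start at x=3: 3 → 215 → 144 → 200 → 81 → 239 → 93 → … (one orbit).
π_156 has 6 disjoint cycles with lengths [110, 110, 11, 11, 10, 1] on {0,…,252}.
sign(π) = (−1)^{n − #cycles} = (−1)^{253−6} = (−1)^247 = -1.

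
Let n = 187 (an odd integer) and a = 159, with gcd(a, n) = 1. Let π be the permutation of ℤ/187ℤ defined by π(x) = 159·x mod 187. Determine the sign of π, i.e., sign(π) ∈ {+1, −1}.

-1

Orbit of 82 under x↦159x: [82, 135, 147, 185, 56, 115, 146]… (length divides ord_187(159)).
6 cycles of lengths [80, 80, 16, 5, 5, 1].
187 − 6 = 181 transpositions; sign(π) = (−1)^181 = -1.
The Jacobi symbol (159|187) = -1 (Zolotarev) agrees.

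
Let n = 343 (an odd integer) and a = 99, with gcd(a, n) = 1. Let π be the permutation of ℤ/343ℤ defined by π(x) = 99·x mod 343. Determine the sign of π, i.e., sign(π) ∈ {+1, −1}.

Trace 197: π^k(197) = [197, 295, 50, 148, 246, 1, 99] for k=0..6.
91 cycles of lengths [7, 7, 7, 7, 7, 7, 7, 7, 7, 7, 7, 7, 7, 7, 7, 7, 7, 7, 7, 7, 7, 7, 7, 7, 7, 7, 7, 7, 7, 7, 7, 7, 7, 7, 7, 7, 7, 7, 7, 7, 7, 7, 1, 1, 1, 1, 1, 1, 1, 1, 1, 1, 1, 1, 1, 1, 1, 1, 1, 1, 1, 1, 1, 1, 1, 1, 1, 1, 1, 1, 1, 1, 1, 1, 1, 1, 1, 1, 1, 1, 1, 1, 1, 1, 1, 1, 1, 1, 1, 1, 1].
343 − 91 = 252 transpositions; sign(π) = (−1)^252 = +1.

+1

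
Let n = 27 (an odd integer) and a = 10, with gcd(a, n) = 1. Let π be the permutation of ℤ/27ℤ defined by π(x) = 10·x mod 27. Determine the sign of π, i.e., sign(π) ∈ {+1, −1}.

Orbit of 1 under x↦10x: [1, 10, 19]… (length divides ord_27(10)).
Cycle type of π: 3×6 + 1×9; total 15 cycles.
Σ(ℓ_i−1) = 27−15 = 12; sign = (−1)^12 = +1.
Via Zolotarev, sign(π_{10}) = (10|27) = +1.

+1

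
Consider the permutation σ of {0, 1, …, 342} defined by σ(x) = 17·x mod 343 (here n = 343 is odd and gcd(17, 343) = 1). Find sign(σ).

Start at x=283: 283 → 9 → 153 → 200 → 313 → 176 → 248 → … (one orbit).
Decompose π into cycles: lengths [294, 42, 6, 1] (4 cycles, including the fixed point 0).
Σ(ℓ_i−1) = 343−4 = 339; sign = (−1)^339 = -1.

-1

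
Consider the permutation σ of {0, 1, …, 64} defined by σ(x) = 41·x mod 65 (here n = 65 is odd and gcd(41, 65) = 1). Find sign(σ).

-1

Trace 1: π^k(1) = [1, 41, 56, 21, 16, 6, 51] for k=0..6.
Cycle lengths of π_41 on ℤ/65ℤ: [12, 12, 12, 12, 12, 1, 1, 1, 1, 1]; 10 cycles in total.
Σ(ℓ_i−1) = 65−10 = 55; sign = (−1)^55 = -1.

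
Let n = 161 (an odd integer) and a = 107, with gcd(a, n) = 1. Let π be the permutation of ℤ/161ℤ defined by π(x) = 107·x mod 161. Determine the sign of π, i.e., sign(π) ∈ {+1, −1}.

Trace 15: π^k(15) = [15, 156, 109, 71, 30, 151, 57] for k=0..6.
The orbit structure of x ↦ 107x mod 161: 6 orbits of sizes [66, 66, 22, 3, 3, 1].
161 − 6 = 155 transpositions; sign(π) = (−1)^155 = -1.

-1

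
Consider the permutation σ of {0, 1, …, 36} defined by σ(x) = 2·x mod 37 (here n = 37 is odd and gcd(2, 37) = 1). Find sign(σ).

Orbit of 14 under x↦2x: [14, 28, 19, 1, 2, 4, 8]… (length divides ord_37(2)).
Cycle type of π: 36 + 1; total 2 cycles.
n − c = 37 − 2 = 35; sign = (−1)^35 = -1.

-1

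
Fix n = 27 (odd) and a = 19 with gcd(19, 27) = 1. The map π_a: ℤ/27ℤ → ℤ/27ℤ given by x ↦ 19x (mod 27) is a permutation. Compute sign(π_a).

+1

Orbit of 1 under x↦19x: [1, 19, 10]… (length divides ord_27(19)).
The orbit structure of x ↦ 19x mod 27: 15 orbits of sizes [3, 3, 3, 3, 3, 3, 1, 1, 1, 1, 1, 1, 1, 1, 1].
27 − 15 = 12 transpositions; sign(π) = (−1)^12 = +1.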